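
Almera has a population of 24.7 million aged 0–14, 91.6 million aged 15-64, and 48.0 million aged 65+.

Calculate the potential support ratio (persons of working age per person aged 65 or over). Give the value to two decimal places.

Potential support ratio = 91.6 / 48.0 = 1.91

Potential support ratio: 1.91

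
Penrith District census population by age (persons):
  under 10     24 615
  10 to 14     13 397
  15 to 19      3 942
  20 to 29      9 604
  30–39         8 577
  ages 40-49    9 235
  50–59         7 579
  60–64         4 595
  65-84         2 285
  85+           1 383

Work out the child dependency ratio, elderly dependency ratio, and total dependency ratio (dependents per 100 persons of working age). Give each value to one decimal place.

Youth dependency ratio: 87.3
Old-age dependency ratio: 8.4
Total dependency ratio: 95.7

0–14: 24 615 + 13 397 = 38 012
15–64: 3 942 + 9 604 + 8 577 + 9 235 + 7 579 + 4 595 = 43 532
65+: 2 285 + 1 383 = 3 668
Youth dependency ratio = 38 012 / 43 532 × 100 = 87.3
Old-age dependency ratio = 3 668 / 43 532 × 100 = 8.4
Total dependency ratio = (38 012 + 3 668) / 43 532 × 100 = 41 680 / 43 532 × 100 = 95.7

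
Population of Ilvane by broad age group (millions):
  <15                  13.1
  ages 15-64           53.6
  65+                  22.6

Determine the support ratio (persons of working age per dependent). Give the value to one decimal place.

Support ratio = 53.6 / (13.1 + 22.6) = 53.6 / 35.7 = 1.5

Support ratio: 1.5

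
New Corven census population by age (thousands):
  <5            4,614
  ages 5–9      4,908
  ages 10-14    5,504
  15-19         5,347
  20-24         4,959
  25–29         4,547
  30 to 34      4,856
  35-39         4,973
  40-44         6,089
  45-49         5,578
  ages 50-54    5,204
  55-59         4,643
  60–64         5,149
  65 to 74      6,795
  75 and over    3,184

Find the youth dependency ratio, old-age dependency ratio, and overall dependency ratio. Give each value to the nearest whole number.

0–14: 4,614 + 4,908 + 5,504 = 15,026
15–64: 5,347 + 4,959 + 4,547 + 4,856 + 4,973 + 6,089 + 5,578 + 5,204 + 4,643 + 5,149 = 51,345
65+: 6,795 + 3,184 = 9,979
Youth dependency ratio = 15,026 / 51,345 × 100 = 29
Old-age dependency ratio = 9,979 / 51,345 × 100 = 19
Total dependency ratio = (15,026 + 9,979) / 51,345 × 100 = 25,005 / 51,345 × 100 = 49

Youth dependency ratio: 29
Old-age dependency ratio: 19
Total dependency ratio: 49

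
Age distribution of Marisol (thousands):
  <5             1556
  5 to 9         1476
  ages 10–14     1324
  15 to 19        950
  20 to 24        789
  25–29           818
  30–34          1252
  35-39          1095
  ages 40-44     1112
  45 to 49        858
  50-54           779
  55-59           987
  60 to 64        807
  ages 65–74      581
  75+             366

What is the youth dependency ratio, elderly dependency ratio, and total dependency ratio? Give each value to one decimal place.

0–14: 1556 + 1476 + 1324 = 4356
15–64: 950 + 789 + 818 + 1252 + 1095 + 1112 + 858 + 779 + 987 + 807 = 9447
65+: 581 + 366 = 947
Youth dependency ratio = 4356 / 9447 × 100 = 46.1
Old-age dependency ratio = 947 / 9447 × 100 = 10.0
Total dependency ratio = (4356 + 947) / 9447 × 100 = 5303 / 9447 × 100 = 56.1

Youth dependency ratio: 46.1
Old-age dependency ratio: 10.0
Total dependency ratio: 56.1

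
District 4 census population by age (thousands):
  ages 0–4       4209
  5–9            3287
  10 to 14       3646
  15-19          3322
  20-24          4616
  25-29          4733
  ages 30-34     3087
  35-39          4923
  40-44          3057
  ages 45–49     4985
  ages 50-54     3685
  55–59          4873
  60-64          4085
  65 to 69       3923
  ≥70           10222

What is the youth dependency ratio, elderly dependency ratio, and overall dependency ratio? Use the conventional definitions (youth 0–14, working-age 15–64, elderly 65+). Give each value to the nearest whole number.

0–14: 4209 + 3287 + 3646 = 11142
15–64: 3322 + 4616 + 4733 + 3087 + 4923 + 3057 + 4985 + 3685 + 4873 + 4085 = 41366
65+: 3923 + 10222 = 14145
Youth dependency ratio = 11142 / 41366 × 100 = 27
Old-age dependency ratio = 14145 / 41366 × 100 = 34
Total dependency ratio = (11142 + 14145) / 41366 × 100 = 25287 / 41366 × 100 = 61

Youth dependency ratio: 27
Old-age dependency ratio: 34
Total dependency ratio: 61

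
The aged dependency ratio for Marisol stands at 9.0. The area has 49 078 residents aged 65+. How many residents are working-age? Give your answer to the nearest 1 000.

Working-age: 545 000

Old-age dependency ratio = elderly / working-age × 100
9.0 = 49 078 / W × 100
⇒ 545 000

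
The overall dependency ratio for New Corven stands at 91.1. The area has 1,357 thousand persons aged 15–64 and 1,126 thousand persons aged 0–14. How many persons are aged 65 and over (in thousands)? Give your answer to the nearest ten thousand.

Total dependency ratio = (youth + elderly) / working-age × 100
91.1 = (1,126 + E) / 1,357 × 100
⇒ 110

Aged 65 and over: 110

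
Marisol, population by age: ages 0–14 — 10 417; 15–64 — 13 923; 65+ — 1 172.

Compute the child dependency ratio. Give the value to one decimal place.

Youth dependency ratio = 10 417 / 13 923 × 100 = 74.8

Youth dependency ratio: 74.8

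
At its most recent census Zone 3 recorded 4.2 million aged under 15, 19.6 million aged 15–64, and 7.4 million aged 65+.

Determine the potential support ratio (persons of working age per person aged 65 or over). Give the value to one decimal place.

Potential support ratio: 2.6

Potential support ratio = 19.6 / 7.4 = 2.6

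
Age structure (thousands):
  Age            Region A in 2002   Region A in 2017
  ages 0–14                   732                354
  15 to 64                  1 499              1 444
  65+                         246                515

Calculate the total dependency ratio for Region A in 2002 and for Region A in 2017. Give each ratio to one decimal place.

Region A in 2002: (732 + 246) / 1 499 × 100 = 978 / 1 499 × 100 = 65.2
Region A in 2017: (354 + 515) / 1 444 × 100 = 869 / 1 444 × 100 = 60.2

Region A in 2002: 65.2
Region A in 2017: 60.2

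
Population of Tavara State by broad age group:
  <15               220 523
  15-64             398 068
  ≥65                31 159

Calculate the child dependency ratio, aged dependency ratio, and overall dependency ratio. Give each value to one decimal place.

Youth dependency ratio = 220 523 / 398 068 × 100 = 55.4
Old-age dependency ratio = 31 159 / 398 068 × 100 = 7.8
Total dependency ratio = (220 523 + 31 159) / 398 068 × 100 = 251 682 / 398 068 × 100 = 63.2

Youth dependency ratio: 55.4
Old-age dependency ratio: 7.8
Total dependency ratio: 63.2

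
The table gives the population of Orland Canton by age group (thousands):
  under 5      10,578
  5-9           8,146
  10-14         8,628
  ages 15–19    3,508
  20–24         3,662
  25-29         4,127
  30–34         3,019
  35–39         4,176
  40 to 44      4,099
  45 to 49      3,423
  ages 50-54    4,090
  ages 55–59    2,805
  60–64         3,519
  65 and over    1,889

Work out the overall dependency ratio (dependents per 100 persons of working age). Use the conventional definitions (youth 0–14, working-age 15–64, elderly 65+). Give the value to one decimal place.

Total dependency ratio: 80.3

0–14: 10,578 + 8,146 + 8,628 = 27,352
15–64: 3,508 + 3,662 + 4,127 + 3,019 + 4,176 + 4,099 + 3,423 + 4,090 + 2,805 + 3,519 = 36,428
65+: 1,889
Total dependency ratio = (27,352 + 1,889) / 36,428 × 100 = 29,241 / 36,428 × 100 = 80.3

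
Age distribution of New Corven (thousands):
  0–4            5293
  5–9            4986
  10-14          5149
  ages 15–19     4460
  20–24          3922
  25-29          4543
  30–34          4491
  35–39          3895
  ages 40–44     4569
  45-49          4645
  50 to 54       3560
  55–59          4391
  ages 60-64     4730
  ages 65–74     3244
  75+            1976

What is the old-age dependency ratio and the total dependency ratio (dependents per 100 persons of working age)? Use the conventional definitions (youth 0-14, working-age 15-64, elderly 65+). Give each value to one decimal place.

0–14: 5293 + 4986 + 5149 = 15428
15–64: 4460 + 3922 + 4543 + 4491 + 3895 + 4569 + 4645 + 3560 + 4391 + 4730 = 43206
65+: 3244 + 1976 = 5220
Old-age dependency ratio = 5220 / 43206 × 100 = 12.1
Total dependency ratio = (15428 + 5220) / 43206 × 100 = 20648 / 43206 × 100 = 47.8

Old-age dependency ratio: 12.1
Total dependency ratio: 47.8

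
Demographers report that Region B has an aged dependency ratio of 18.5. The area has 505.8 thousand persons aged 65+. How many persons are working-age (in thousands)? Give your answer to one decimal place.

Old-age dependency ratio = elderly / working-age × 100
18.5 = 505.8 / W × 100
⇒ 2 734.1

Working-age: 2 734.1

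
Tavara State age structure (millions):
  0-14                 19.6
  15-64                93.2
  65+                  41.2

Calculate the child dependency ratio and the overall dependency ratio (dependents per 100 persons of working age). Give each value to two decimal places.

Youth dependency ratio = 19.6 / 93.2 × 100 = 21.03
Total dependency ratio = (19.6 + 41.2) / 93.2 × 100 = 60.8 / 93.2 × 100 = 65.24

Youth dependency ratio: 21.03
Total dependency ratio: 65.24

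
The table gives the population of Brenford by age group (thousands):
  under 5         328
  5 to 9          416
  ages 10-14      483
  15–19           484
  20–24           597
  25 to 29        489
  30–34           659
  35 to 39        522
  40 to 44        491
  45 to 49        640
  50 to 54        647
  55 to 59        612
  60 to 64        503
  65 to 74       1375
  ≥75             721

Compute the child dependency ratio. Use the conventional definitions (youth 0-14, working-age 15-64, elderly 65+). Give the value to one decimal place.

Youth dependency ratio: 21.7

0–14: 328 + 416 + 483 = 1227
15–64: 484 + 597 + 489 + 659 + 522 + 491 + 640 + 647 + 612 + 503 = 5644
65+: 1375 + 721 = 2096
Youth dependency ratio = 1227 / 5644 × 100 = 21.7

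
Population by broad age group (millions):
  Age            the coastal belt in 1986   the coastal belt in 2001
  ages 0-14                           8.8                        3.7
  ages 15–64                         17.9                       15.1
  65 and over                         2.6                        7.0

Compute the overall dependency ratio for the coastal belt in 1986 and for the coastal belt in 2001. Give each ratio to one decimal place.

the coastal belt in 1986: (8.8 + 2.6) / 17.9 × 100 = 11.4 / 17.9 × 100 = 63.7
the coastal belt in 2001: (3.7 + 7.0) / 15.1 × 100 = 10.7 / 15.1 × 100 = 70.9

the coastal belt in 1986: 63.7
the coastal belt in 2001: 70.9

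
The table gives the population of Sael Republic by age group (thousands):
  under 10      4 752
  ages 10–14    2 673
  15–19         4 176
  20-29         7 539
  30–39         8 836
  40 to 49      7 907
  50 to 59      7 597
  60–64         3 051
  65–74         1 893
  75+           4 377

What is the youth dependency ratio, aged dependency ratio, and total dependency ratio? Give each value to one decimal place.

0–14: 4 752 + 2 673 = 7 425
15–64: 4 176 + 7 539 + 8 836 + 7 907 + 7 597 + 3 051 = 39 106
65+: 1 893 + 4 377 = 6 270
Youth dependency ratio = 7 425 / 39 106 × 100 = 19.0
Old-age dependency ratio = 6 270 / 39 106 × 100 = 16.0
Total dependency ratio = (7 425 + 6 270) / 39 106 × 100 = 13 695 / 39 106 × 100 = 35.0

Youth dependency ratio: 19.0
Old-age dependency ratio: 16.0
Total dependency ratio: 35.0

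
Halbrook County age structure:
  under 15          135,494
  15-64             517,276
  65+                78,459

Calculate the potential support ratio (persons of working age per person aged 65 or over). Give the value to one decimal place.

Potential support ratio = 517,276 / 78,459 = 6.6

Potential support ratio: 6.6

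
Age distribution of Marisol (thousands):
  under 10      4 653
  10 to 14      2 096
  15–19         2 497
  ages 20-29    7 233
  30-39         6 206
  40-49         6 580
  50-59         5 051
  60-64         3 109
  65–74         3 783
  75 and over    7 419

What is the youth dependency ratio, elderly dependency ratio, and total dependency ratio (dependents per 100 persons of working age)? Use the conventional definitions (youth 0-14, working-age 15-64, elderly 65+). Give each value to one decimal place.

0–14: 4 653 + 2 096 = 6 749
15–64: 2 497 + 7 233 + 6 206 + 6 580 + 5 051 + 3 109 = 30 676
65+: 3 783 + 7 419 = 11 202
Youth dependency ratio = 6 749 / 30 676 × 100 = 22.0
Old-age dependency ratio = 11 202 / 30 676 × 100 = 36.5
Total dependency ratio = (6 749 + 11 202) / 30 676 × 100 = 17 951 / 30 676 × 100 = 58.5

Youth dependency ratio: 22.0
Old-age dependency ratio: 36.5
Total dependency ratio: 58.5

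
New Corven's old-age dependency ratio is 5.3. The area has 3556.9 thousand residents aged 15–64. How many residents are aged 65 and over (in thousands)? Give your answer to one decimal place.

Aged 65 and over: 188.5

Old-age dependency ratio = elderly / working-age × 100
5.3 = E / 3556.9 × 100
⇒ 188.5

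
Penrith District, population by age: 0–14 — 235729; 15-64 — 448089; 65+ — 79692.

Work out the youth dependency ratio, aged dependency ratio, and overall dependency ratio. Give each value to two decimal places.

Youth dependency ratio = 235729 / 448089 × 100 = 52.61
Old-age dependency ratio = 79692 / 448089 × 100 = 17.78
Total dependency ratio = (235729 + 79692) / 448089 × 100 = 315421 / 448089 × 100 = 70.39

Youth dependency ratio: 52.61
Old-age dependency ratio: 17.78
Total dependency ratio: 70.39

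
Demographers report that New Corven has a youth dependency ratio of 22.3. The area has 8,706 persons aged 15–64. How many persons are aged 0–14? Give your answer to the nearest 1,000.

Youth dependency ratio = youth / working-age × 100
22.3 = Y / 8,706 × 100
⇒ 2,000

Aged 0–14: 2,000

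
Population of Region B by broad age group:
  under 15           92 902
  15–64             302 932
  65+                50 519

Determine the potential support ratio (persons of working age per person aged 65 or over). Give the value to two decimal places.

Potential support ratio = 302 932 / 50 519 = 6.00

Potential support ratio: 6.00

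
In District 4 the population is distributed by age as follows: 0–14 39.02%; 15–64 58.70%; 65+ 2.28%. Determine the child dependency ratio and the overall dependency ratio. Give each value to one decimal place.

Youth dependency ratio = 39.02 / 58.70 × 100 = 66.5
Total dependency ratio = (39.02 + 2.28) / 58.70 × 100 = 41.30 / 58.70 × 100 = 70.4

Youth dependency ratio: 66.5
Total dependency ratio: 70.4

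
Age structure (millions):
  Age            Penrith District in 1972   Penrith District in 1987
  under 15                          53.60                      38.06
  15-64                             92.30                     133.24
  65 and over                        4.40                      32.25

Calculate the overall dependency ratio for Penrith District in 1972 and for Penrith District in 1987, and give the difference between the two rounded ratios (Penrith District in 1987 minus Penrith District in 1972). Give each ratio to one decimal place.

Penrith District in 1972: (53.60 + 4.40) / 92.30 × 100 = 58.00 / 92.30 × 100 = 62.8
Penrith District in 1987: (38.06 + 32.25) / 133.24 × 100 = 70.31 / 133.24 × 100 = 52.8

Penrith District in 1972: 62.8
Penrith District in 1987: 52.8
Difference: -10.0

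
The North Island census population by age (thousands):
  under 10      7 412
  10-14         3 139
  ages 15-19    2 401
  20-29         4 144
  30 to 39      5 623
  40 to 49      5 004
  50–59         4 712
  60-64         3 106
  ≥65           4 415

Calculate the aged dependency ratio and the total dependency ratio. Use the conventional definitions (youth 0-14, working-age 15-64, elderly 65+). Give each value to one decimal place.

Old-age dependency ratio: 17.7
Total dependency ratio: 59.9

0–14: 7 412 + 3 139 = 10 551
15–64: 2 401 + 4 144 + 5 623 + 5 004 + 4 712 + 3 106 = 24 990
65+: 4 415
Old-age dependency ratio = 4 415 / 24 990 × 100 = 17.7
Total dependency ratio = (10 551 + 4 415) / 24 990 × 100 = 14 966 / 24 990 × 100 = 59.9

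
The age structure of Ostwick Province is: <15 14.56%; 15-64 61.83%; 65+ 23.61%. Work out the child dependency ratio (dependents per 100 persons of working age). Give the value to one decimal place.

Youth dependency ratio = 14.56 / 61.83 × 100 = 23.5

Youth dependency ratio: 23.5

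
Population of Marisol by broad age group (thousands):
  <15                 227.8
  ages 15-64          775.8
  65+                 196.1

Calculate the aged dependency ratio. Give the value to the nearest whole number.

Old-age dependency ratio: 25

Old-age dependency ratio = 196.1 / 775.8 × 100 = 25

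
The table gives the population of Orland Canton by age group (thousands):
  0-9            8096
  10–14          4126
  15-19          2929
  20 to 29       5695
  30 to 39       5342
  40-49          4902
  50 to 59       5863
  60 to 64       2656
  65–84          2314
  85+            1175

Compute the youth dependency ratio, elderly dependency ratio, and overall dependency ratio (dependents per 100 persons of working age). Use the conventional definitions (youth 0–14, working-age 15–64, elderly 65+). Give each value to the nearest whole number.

0–14: 8096 + 4126 = 12222
15–64: 2929 + 5695 + 5342 + 4902 + 5863 + 2656 = 27387
65+: 2314 + 1175 = 3489
Youth dependency ratio = 12222 / 27387 × 100 = 45
Old-age dependency ratio = 3489 / 27387 × 100 = 13
Total dependency ratio = (12222 + 3489) / 27387 × 100 = 15711 / 27387 × 100 = 57

Youth dependency ratio: 45
Old-age dependency ratio: 13
Total dependency ratio: 57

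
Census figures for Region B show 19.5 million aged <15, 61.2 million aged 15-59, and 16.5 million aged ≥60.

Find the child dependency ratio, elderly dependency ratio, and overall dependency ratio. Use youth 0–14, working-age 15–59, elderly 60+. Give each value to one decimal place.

Youth dependency ratio: 31.9
Old-age dependency ratio: 27.0
Total dependency ratio: 58.8

Youth dependency ratio = 19.5 / 61.2 × 100 = 31.9
Old-age dependency ratio = 16.5 / 61.2 × 100 = 27.0
Total dependency ratio = (19.5 + 16.5) / 61.2 × 100 = 36.0 / 61.2 × 100 = 58.8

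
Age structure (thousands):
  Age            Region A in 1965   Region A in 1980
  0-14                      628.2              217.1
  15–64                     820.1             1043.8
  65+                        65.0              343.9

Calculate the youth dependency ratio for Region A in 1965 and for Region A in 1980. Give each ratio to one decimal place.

Region A in 1965: 628.2 / 820.1 × 100 = 76.6
Region A in 1980: 217.1 / 1043.8 × 100 = 20.8

Region A in 1965: 76.6
Region A in 1980: 20.8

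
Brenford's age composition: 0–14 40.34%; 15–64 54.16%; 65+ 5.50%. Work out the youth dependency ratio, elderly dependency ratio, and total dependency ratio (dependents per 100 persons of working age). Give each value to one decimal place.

Youth dependency ratio: 74.5
Old-age dependency ratio: 10.2
Total dependency ratio: 84.6

Youth dependency ratio = 40.34 / 54.16 × 100 = 74.5
Old-age dependency ratio = 5.50 / 54.16 × 100 = 10.2
Total dependency ratio = (40.34 + 5.50) / 54.16 × 100 = 45.84 / 54.16 × 100 = 84.6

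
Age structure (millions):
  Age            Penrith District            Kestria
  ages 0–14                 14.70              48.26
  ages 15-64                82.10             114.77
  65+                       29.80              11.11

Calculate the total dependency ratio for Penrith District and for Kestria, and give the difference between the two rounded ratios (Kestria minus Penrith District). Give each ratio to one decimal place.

Penrith District: 54.2
Kestria: 51.7
Difference: -2.5

Penrith District: (14.70 + 29.80) / 82.10 × 100 = 44.50 / 82.10 × 100 = 54.2
Kestria: (48.26 + 11.11) / 114.77 × 100 = 59.37 / 114.77 × 100 = 51.7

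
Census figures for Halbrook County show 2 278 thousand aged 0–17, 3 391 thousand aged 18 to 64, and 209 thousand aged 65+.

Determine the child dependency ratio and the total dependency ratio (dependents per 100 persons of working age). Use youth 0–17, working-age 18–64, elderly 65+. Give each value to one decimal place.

Youth dependency ratio: 67.2
Total dependency ratio: 73.3

Youth dependency ratio = 2 278 / 3 391 × 100 = 67.2
Total dependency ratio = (2 278 + 209) / 3 391 × 100 = 2 487 / 3 391 × 100 = 73.3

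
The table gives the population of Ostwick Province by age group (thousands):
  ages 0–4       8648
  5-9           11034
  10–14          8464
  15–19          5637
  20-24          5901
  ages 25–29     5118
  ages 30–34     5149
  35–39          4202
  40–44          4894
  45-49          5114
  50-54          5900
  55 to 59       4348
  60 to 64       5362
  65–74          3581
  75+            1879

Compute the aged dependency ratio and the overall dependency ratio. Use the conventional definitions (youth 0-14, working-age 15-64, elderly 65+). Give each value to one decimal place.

0–14: 8648 + 11034 + 8464 = 28146
15–64: 5637 + 5901 + 5118 + 5149 + 4202 + 4894 + 5114 + 5900 + 4348 + 5362 = 51625
65+: 3581 + 1879 = 5460
Old-age dependency ratio = 5460 / 51625 × 100 = 10.6
Total dependency ratio = (28146 + 5460) / 51625 × 100 = 33606 / 51625 × 100 = 65.1

Old-age dependency ratio: 10.6
Total dependency ratio: 65.1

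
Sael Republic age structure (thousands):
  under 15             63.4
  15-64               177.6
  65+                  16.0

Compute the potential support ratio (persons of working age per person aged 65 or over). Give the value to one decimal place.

Potential support ratio = 177.6 / 16.0 = 11.1

Potential support ratio: 11.1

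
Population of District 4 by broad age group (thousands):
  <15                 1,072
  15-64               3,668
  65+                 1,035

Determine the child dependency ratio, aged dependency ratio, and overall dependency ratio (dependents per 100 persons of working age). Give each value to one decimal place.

Youth dependency ratio = 1,072 / 3,668 × 100 = 29.2
Old-age dependency ratio = 1,035 / 3,668 × 100 = 28.2
Total dependency ratio = (1,072 + 1,035) / 3,668 × 100 = 2,107 / 3,668 × 100 = 57.4

Youth dependency ratio: 29.2
Old-age dependency ratio: 28.2
Total dependency ratio: 57.4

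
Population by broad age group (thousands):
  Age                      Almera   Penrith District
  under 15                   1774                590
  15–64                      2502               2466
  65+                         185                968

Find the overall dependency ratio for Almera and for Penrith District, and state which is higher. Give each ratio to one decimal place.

Almera: (1774 + 185) / 2502 × 100 = 1959 / 2502 × 100 = 78.3
Penrith District: (590 + 968) / 2466 × 100 = 1558 / 2466 × 100 = 63.2

Almera: 78.3
Penrith District: 63.2
Higher: Almera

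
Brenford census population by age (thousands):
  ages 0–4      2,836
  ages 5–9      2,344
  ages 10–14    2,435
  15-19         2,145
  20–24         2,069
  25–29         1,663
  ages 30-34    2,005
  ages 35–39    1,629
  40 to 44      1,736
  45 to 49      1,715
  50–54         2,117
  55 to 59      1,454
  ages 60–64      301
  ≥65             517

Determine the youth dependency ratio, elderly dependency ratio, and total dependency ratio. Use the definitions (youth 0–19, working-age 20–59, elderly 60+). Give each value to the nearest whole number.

0–19: 2,836 + 2,344 + 2,435 + 2,145 = 9,760
20–59: 2,069 + 1,663 + 2,005 + 1,629 + 1,736 + 1,715 + 2,117 + 1,454 = 14,388
60+: 301 + 517 = 818
Youth dependency ratio = 9,760 / 14,388 × 100 = 68
Old-age dependency ratio = 818 / 14,388 × 100 = 6
Total dependency ratio = (9,760 + 818) / 14,388 × 100 = 10,578 / 14,388 × 100 = 74

Youth dependency ratio: 68
Old-age dependency ratio: 6
Total dependency ratio: 74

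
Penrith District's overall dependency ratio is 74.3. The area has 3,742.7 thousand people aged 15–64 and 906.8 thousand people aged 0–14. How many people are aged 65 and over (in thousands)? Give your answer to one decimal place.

Total dependency ratio = (youth + elderly) / working-age × 100
74.3 = (906.8 + E) / 3,742.7 × 100
⇒ 1,874.0

Aged 65 and over: 1,874.0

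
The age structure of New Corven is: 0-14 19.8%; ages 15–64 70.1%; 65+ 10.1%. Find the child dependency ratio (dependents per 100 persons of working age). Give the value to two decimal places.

Youth dependency ratio: 28.25

Youth dependency ratio = 19.8 / 70.1 × 100 = 28.25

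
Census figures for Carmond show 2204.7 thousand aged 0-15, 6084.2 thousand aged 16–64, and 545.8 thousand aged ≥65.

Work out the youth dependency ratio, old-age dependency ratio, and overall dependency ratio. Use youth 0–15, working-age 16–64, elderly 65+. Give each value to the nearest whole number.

Youth dependency ratio = 2204.7 / 6084.2 × 100 = 36
Old-age dependency ratio = 545.8 / 6084.2 × 100 = 9
Total dependency ratio = (2204.7 + 545.8) / 6084.2 × 100 = 2750.5 / 6084.2 × 100 = 45

Youth dependency ratio: 36
Old-age dependency ratio: 9
Total dependency ratio: 45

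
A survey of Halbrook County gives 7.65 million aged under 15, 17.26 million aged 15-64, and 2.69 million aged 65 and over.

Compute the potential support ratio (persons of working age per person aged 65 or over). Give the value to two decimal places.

Potential support ratio: 6.42

Potential support ratio = 17.26 / 2.69 = 6.42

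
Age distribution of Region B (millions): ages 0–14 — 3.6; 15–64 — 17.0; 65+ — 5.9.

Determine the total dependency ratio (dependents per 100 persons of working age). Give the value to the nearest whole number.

Total dependency ratio = (3.6 + 5.9) / 17.0 × 100 = 9.5 / 17.0 × 100 = 56

Total dependency ratio: 56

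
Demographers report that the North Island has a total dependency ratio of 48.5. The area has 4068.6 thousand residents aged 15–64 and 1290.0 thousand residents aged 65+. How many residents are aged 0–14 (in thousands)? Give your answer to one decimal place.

Aged 0–14: 683.3

Total dependency ratio = (youth + elderly) / working-age × 100
48.5 = (Y + 1290.0) / 4068.6 × 100
⇒ 683.3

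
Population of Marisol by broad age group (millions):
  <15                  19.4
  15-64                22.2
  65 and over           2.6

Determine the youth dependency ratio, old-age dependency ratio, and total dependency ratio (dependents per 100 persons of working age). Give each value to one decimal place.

Youth dependency ratio = 19.4 / 22.2 × 100 = 87.4
Old-age dependency ratio = 2.6 / 22.2 × 100 = 11.7
Total dependency ratio = (19.4 + 2.6) / 22.2 × 100 = 22.0 / 22.2 × 100 = 99.1

Youth dependency ratio: 87.4
Old-age dependency ratio: 11.7
Total dependency ratio: 99.1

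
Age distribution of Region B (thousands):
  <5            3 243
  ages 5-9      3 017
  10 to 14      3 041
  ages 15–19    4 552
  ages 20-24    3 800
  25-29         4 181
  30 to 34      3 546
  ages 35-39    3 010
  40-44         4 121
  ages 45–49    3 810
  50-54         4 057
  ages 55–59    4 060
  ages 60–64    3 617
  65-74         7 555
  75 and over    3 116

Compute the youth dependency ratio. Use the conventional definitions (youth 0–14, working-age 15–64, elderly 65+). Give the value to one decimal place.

0–14: 3 243 + 3 017 + 3 041 = 9 301
15–64: 4 552 + 3 800 + 4 181 + 3 546 + 3 010 + 4 121 + 3 810 + 4 057 + 4 060 + 3 617 = 38 754
65+: 7 555 + 3 116 = 10 671
Youth dependency ratio = 9 301 / 38 754 × 100 = 24.0

Youth dependency ratio: 24.0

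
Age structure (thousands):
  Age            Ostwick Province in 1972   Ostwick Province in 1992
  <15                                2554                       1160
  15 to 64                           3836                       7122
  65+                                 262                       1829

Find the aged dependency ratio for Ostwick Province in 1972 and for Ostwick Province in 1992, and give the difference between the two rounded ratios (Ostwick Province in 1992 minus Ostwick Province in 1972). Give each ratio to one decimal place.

Ostwick Province in 1972: 262 / 3836 × 100 = 6.8
Ostwick Province in 1992: 1829 / 7122 × 100 = 25.7

Ostwick Province in 1972: 6.8
Ostwick Province in 1992: 25.7
Difference: +18.9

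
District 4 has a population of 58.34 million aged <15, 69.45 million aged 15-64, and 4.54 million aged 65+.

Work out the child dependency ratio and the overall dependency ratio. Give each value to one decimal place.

Youth dependency ratio = 58.34 / 69.45 × 100 = 84.0
Total dependency ratio = (58.34 + 4.54) / 69.45 × 100 = 62.88 / 69.45 × 100 = 90.5

Youth dependency ratio: 84.0
Total dependency ratio: 90.5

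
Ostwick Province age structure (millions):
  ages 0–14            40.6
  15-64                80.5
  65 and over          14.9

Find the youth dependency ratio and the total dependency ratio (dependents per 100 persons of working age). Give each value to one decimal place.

Youth dependency ratio: 50.4
Total dependency ratio: 68.9

Youth dependency ratio = 40.6 / 80.5 × 100 = 50.4
Total dependency ratio = (40.6 + 14.9) / 80.5 × 100 = 55.5 / 80.5 × 100 = 68.9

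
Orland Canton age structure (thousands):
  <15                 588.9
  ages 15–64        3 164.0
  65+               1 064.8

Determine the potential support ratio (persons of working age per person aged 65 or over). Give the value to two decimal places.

Potential support ratio: 2.97

Potential support ratio = 3 164.0 / 1 064.8 = 2.97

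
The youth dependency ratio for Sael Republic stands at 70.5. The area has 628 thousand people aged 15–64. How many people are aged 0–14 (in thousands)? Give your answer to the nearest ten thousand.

Youth dependency ratio = youth / working-age × 100
70.5 = Y / 628 × 100
⇒ 440

Aged 0–14: 440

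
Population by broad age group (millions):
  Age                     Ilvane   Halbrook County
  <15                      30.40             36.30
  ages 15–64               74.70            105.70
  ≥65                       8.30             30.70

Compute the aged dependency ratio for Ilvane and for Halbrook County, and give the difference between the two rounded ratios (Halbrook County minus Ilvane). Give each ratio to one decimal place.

Ilvane: 8.30 / 74.70 × 100 = 11.1
Halbrook County: 30.70 / 105.70 × 100 = 29.0

Ilvane: 11.1
Halbrook County: 29.0
Difference: +17.9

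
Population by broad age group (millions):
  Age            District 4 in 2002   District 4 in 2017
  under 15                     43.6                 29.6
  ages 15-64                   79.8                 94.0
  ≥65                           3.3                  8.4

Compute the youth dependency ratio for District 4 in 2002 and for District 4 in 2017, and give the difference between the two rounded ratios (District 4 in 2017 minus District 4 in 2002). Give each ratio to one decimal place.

District 4 in 2002: 43.6 / 79.8 × 100 = 54.6
District 4 in 2017: 29.6 / 94.0 × 100 = 31.5

District 4 in 2002: 54.6
District 4 in 2017: 31.5
Difference: -23.1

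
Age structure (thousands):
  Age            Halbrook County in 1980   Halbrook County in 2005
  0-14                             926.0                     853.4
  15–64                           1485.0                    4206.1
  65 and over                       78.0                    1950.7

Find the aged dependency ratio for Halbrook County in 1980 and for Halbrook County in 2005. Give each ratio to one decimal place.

Halbrook County in 1980: 5.3
Halbrook County in 2005: 46.4

Halbrook County in 1980: 78.0 / 1485.0 × 100 = 5.3
Halbrook County in 2005: 1950.7 / 4206.1 × 100 = 46.4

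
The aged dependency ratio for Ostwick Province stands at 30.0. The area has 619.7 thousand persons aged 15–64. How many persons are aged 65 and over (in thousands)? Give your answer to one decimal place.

Old-age dependency ratio = elderly / working-age × 100
30.0 = E / 619.7 × 100
⇒ 185.9

Aged 65 and over: 185.9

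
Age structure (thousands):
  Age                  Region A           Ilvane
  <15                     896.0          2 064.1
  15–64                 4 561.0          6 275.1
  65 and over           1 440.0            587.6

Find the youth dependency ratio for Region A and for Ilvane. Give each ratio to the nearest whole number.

Region A: 20
Ilvane: 33

Region A: 896.0 / 4 561.0 × 100 = 20
Ilvane: 2 064.1 / 6 275.1 × 100 = 33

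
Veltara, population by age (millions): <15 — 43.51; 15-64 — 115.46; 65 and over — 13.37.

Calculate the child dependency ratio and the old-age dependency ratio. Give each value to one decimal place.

Youth dependency ratio = 43.51 / 115.46 × 100 = 37.7
Old-age dependency ratio = 13.37 / 115.46 × 100 = 11.6

Youth dependency ratio: 37.7
Old-age dependency ratio: 11.6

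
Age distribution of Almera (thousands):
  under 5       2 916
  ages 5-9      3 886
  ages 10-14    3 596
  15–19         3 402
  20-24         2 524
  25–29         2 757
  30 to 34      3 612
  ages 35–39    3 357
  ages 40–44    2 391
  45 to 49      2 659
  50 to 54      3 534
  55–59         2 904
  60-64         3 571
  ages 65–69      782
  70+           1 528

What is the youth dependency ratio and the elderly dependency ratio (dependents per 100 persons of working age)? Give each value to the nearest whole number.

Youth dependency ratio: 34
Old-age dependency ratio: 8

0–14: 2 916 + 3 886 + 3 596 = 10 398
15–64: 3 402 + 2 524 + 2 757 + 3 612 + 3 357 + 2 391 + 2 659 + 3 534 + 2 904 + 3 571 = 30 711
65+: 782 + 1 528 = 2 310
Youth dependency ratio = 10 398 / 30 711 × 100 = 34
Old-age dependency ratio = 2 310 / 30 711 × 100 = 8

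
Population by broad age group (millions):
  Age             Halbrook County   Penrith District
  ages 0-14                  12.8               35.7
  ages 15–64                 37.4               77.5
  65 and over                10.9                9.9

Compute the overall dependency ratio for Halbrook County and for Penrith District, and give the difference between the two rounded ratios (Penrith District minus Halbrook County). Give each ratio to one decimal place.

Halbrook County: 63.4
Penrith District: 58.8
Difference: -4.6

Halbrook County: (12.8 + 10.9) / 37.4 × 100 = 23.7 / 37.4 × 100 = 63.4
Penrith District: (35.7 + 9.9) / 77.5 × 100 = 45.6 / 77.5 × 100 = 58.8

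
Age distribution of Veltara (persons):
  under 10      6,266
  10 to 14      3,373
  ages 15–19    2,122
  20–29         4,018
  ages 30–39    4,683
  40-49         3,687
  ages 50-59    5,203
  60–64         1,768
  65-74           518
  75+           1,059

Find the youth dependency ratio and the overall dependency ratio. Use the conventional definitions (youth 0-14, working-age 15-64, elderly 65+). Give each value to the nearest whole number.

Youth dependency ratio: 45
Total dependency ratio: 52

0–14: 6,266 + 3,373 = 9,639
15–64: 2,122 + 4,018 + 4,683 + 3,687 + 5,203 + 1,768 = 21,481
65+: 518 + 1,059 = 1,577
Youth dependency ratio = 9,639 / 21,481 × 100 = 45
Total dependency ratio = (9,639 + 1,577) / 21,481 × 100 = 11,216 / 21,481 × 100 = 52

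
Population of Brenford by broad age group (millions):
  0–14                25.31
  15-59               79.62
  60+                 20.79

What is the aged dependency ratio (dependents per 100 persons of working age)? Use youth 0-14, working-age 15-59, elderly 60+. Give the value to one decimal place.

Old-age dependency ratio: 26.1

Old-age dependency ratio = 20.79 / 79.62 × 100 = 26.1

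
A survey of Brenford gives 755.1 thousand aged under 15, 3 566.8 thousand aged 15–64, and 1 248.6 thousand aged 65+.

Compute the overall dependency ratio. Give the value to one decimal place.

Total dependency ratio: 56.2

Total dependency ratio = (755.1 + 1 248.6) / 3 566.8 × 100 = 2 003.7 / 3 566.8 × 100 = 56.2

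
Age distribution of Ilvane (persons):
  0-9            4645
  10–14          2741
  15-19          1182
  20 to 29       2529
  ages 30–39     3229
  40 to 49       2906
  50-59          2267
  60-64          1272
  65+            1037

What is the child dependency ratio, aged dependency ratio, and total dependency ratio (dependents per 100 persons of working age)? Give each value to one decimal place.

Youth dependency ratio: 55.2
Old-age dependency ratio: 7.7
Total dependency ratio: 62.9

0–14: 4645 + 2741 = 7386
15–64: 1182 + 2529 + 3229 + 2906 + 2267 + 1272 = 13385
65+: 1037
Youth dependency ratio = 7386 / 13385 × 100 = 55.2
Old-age dependency ratio = 1037 / 13385 × 100 = 7.7
Total dependency ratio = (7386 + 1037) / 13385 × 100 = 8423 / 13385 × 100 = 62.9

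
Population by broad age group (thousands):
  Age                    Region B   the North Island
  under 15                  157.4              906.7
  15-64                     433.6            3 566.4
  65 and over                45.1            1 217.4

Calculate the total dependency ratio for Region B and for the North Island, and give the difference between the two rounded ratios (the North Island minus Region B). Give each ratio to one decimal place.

Region B: (157.4 + 45.1) / 433.6 × 100 = 202.5 / 433.6 × 100 = 46.7
the North Island: (906.7 + 1 217.4) / 3 566.4 × 100 = 2 124.1 / 3 566.4 × 100 = 59.6

Region B: 46.7
the North Island: 59.6
Difference: +12.9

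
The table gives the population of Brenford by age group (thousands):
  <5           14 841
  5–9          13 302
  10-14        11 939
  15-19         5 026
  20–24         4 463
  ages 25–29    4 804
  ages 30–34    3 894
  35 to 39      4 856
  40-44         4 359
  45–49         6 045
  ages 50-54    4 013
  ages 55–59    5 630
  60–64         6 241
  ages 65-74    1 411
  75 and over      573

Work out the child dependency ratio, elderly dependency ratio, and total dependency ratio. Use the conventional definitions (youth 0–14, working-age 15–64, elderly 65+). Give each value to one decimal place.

0–14: 14 841 + 13 302 + 11 939 = 40 082
15–64: 5 026 + 4 463 + 4 804 + 3 894 + 4 856 + 4 359 + 6 045 + 4 013 + 5 630 + 6 241 = 49 331
65+: 1 411 + 573 = 1 984
Youth dependency ratio = 40 082 / 49 331 × 100 = 81.3
Old-age dependency ratio = 1 984 / 49 331 × 100 = 4.0
Total dependency ratio = (40 082 + 1 984) / 49 331 × 100 = 42 066 / 49 331 × 100 = 85.3

Youth dependency ratio: 81.3
Old-age dependency ratio: 4.0
Total dependency ratio: 85.3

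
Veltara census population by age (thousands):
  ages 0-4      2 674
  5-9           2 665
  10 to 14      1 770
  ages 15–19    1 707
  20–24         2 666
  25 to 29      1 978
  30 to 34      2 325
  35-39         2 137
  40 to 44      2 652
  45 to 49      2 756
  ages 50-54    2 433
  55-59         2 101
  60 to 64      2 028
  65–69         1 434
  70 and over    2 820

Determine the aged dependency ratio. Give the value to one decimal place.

0–14: 2 674 + 2 665 + 1 770 = 7 109
15–64: 1 707 + 2 666 + 1 978 + 2 325 + 2 137 + 2 652 + 2 756 + 2 433 + 2 101 + 2 028 = 22 783
65+: 1 434 + 2 820 = 4 254
Old-age dependency ratio = 4 254 / 22 783 × 100 = 18.7

Old-age dependency ratio: 18.7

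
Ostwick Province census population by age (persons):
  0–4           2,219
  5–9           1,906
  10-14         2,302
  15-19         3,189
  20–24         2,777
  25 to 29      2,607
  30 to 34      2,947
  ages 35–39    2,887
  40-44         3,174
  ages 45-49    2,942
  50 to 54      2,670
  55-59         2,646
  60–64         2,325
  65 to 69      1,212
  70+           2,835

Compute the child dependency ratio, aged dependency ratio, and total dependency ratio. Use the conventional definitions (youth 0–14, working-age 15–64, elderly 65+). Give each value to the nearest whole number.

0–14: 2,219 + 1,906 + 2,302 = 6,427
15–64: 3,189 + 2,777 + 2,607 + 2,947 + 2,887 + 3,174 + 2,942 + 2,670 + 2,646 + 2,325 = 28,164
65+: 1,212 + 2,835 = 4,047
Youth dependency ratio = 6,427 / 28,164 × 100 = 23
Old-age dependency ratio = 4,047 / 28,164 × 100 = 14
Total dependency ratio = (6,427 + 4,047) / 28,164 × 100 = 10,474 / 28,164 × 100 = 37

Youth dependency ratio: 23
Old-age dependency ratio: 14
Total dependency ratio: 37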